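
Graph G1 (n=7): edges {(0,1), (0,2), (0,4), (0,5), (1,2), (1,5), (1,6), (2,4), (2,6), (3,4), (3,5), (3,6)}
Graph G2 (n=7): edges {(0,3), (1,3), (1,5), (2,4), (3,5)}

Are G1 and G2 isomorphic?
No, not isomorphic

The graphs are NOT isomorphic.

Degrees in G1: deg(0)=4, deg(1)=4, deg(2)=4, deg(3)=3, deg(4)=3, deg(5)=3, deg(6)=3.
Sorted degree sequence of G1: [4, 4, 4, 3, 3, 3, 3].
Degrees in G2: deg(0)=1, deg(1)=2, deg(2)=1, deg(3)=3, deg(4)=1, deg(5)=2, deg(6)=0.
Sorted degree sequence of G2: [3, 2, 2, 1, 1, 1, 0].
The (sorted) degree sequence is an isomorphism invariant, so since G1 and G2 have different degree sequences they cannot be isomorphic.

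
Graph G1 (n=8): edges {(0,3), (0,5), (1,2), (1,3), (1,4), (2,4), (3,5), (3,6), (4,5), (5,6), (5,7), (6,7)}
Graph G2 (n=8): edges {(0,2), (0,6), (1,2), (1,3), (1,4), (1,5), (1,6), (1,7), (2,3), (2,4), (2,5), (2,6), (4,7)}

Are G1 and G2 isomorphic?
No, not isomorphic

The graphs are NOT isomorphic.

Degrees in G1: deg(0)=2, deg(1)=3, deg(2)=2, deg(3)=4, deg(4)=3, deg(5)=5, deg(6)=3, deg(7)=2.
Sorted degree sequence of G1: [5, 4, 3, 3, 3, 2, 2, 2].
Degrees in G2: deg(0)=2, deg(1)=6, deg(2)=6, deg(3)=2, deg(4)=3, deg(5)=2, deg(6)=3, deg(7)=2.
Sorted degree sequence of G2: [6, 6, 3, 3, 2, 2, 2, 2].
The (sorted) degree sequence is an isomorphism invariant, so since G1 and G2 have different degree sequences they cannot be isomorphic.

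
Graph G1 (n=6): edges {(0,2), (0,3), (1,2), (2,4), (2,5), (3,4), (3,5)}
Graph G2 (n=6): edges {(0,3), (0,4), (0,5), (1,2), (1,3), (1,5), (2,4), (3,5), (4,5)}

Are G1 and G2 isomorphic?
No, not isomorphic

The graphs are NOT isomorphic.

Counting triangles (3-cliques): G1 has 0, G2 has 3.
Triangle count is an isomorphism invariant, so differing triangle counts rule out isomorphism.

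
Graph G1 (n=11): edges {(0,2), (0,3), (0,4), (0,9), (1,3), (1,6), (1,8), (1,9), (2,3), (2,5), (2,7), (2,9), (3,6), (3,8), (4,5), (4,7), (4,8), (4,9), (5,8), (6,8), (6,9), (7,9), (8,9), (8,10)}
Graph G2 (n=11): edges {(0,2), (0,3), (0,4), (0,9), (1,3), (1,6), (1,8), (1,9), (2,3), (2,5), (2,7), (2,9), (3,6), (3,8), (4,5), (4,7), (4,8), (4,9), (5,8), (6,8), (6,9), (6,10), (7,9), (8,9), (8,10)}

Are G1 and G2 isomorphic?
No, not isomorphic

The graphs are NOT isomorphic.

Counting edges: G1 has 24 edge(s); G2 has 25 edge(s).
Edge count is an isomorphism invariant (a bijection on vertices induces a bijection on edges), so differing edge counts rule out isomorphism.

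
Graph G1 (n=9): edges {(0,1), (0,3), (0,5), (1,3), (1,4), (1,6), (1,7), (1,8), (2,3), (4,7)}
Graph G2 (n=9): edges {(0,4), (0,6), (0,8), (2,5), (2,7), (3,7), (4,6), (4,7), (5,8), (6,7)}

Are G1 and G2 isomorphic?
No, not isomorphic

The graphs are NOT isomorphic.

Connected components of G1: 1 component(s) with vertex sets [[0, 1, 2, 3, 4, 5, 6, 7, 8]], sizes [9].
Connected components of G2: 2 component(s) with vertex sets [[1], [0, 2, 3, 4, 5, 6, 7, 8]], sizes [1, 8].
The number of connected components (and the multiset of component sizes) is an isomorphism invariant — an isomorphism maps each component of G1 bijectively onto a component of G2. Since G1 has 1 component(s) and G2 has 2, they cannot be isomorphic.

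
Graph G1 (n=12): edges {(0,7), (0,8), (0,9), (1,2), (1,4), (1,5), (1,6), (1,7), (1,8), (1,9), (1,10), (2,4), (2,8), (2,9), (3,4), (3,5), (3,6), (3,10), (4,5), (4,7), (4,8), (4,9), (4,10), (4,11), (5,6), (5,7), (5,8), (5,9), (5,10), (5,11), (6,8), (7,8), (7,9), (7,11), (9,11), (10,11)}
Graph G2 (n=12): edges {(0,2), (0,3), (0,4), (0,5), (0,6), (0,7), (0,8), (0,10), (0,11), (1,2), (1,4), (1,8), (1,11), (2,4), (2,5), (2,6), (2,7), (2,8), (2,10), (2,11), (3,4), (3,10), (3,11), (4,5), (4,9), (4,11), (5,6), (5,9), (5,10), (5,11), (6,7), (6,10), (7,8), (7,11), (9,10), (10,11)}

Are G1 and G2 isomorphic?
Yes, isomorphic

The graphs are isomorphic.
One valid mapping φ: V(G1) → V(G2): 0→9, 1→11, 2→3, 3→8, 4→0, 5→2, 6→1, 7→5, 8→4, 9→10, 10→7, 11→6

Verify φ preserves adjacency — for each edge of G1, its image is an edge of G2:
  (0,7) → (φ(0),φ(7)) = (5,9) ∈ E(G2) ✓
  (0,8) → (φ(0),φ(8)) = (4,9) ∈ E(G2) ✓
  (0,9) → (φ(0),φ(9)) = (9,10) ∈ E(G2) ✓
  (1,2) → (φ(1),φ(2)) = (3,11) ∈ E(G2) ✓
  (1,4) → (φ(1),φ(4)) = (0,11) ∈ E(G2) ✓
  (1,5) → (φ(1),φ(5)) = (2,11) ∈ E(G2) ✓
  (1,6) → (φ(1),φ(6)) = (1,11) ∈ E(G2) ✓
  (1,7) → (φ(1),φ(7)) = (5,11) ∈ E(G2) ✓
  (1,8) → (φ(1),φ(8)) = (4,11) ∈ E(G2) ✓
  (1,9) → (φ(1),φ(9)) = (10,11) ∈ E(G2) ✓
  (1,10) → (φ(1),φ(10)) = (7,11) ∈ E(G2) ✓
  (2,4) → (φ(2),φ(4)) = (0,3) ∈ E(G2) ✓
  (2,8) → (φ(2),φ(8)) = (3,4) ∈ E(G2) ✓
  (2,9) → (φ(2),φ(9)) = (3,10) ∈ E(G2) ✓
  (3,4) → (φ(3),φ(4)) = (0,8) ∈ E(G2) ✓
  (3,5) → (φ(3),φ(5)) = (2,8) ∈ E(G2) ✓
  (3,6) → (φ(3),φ(6)) = (1,8) ∈ E(G2) ✓
  (3,10) → (φ(3),φ(10)) = (7,8) ∈ E(G2) ✓
  (4,5) → (φ(4),φ(5)) = (0,2) ∈ E(G2) ✓
  (4,7) → (φ(4),φ(7)) = (0,5) ∈ E(G2) ✓
  (4,8) → (φ(4),φ(8)) = (0,4) ∈ E(G2) ✓
  (4,9) → (φ(4),φ(9)) = (0,10) ∈ E(G2) ✓
  (4,10) → (φ(4),φ(10)) = (0,7) ∈ E(G2) ✓
  (4,11) → (φ(4),φ(11)) = (0,6) ∈ E(G2) ✓
  (5,6) → (φ(5),φ(6)) = (1,2) ∈ E(G2) ✓
  (5,7) → (φ(5),φ(7)) = (2,5) ∈ E(G2) ✓
  (5,8) → (φ(5),φ(8)) = (2,4) ∈ E(G2) ✓
  (5,9) → (φ(5),φ(9)) = (2,10) ∈ E(G2) ✓
  (5,10) → (φ(5),φ(10)) = (2,7) ∈ E(G2) ✓
  (5,11) → (φ(5),φ(11)) = (2,6) ∈ E(G2) ✓
  (6,8) → (φ(6),φ(8)) = (1,4) ∈ E(G2) ✓
  (7,8) → (φ(7),φ(8)) = (4,5) ∈ E(G2) ✓
  (7,9) → (φ(7),φ(9)) = (5,10) ∈ E(G2) ✓
  (7,11) → (φ(7),φ(11)) = (5,6) ∈ E(G2) ✓
  (9,11) → (φ(9),φ(11)) = (6,10) ∈ E(G2) ✓
  (10,11) → (φ(10),φ(11)) = (6,7) ∈ E(G2) ✓
All 36 edges of G1 map to edges of G2, and |E(G1)| = |E(G2)| = 36, so φ is a bijection on edges as well as vertices. Hence G1 ≅ G2.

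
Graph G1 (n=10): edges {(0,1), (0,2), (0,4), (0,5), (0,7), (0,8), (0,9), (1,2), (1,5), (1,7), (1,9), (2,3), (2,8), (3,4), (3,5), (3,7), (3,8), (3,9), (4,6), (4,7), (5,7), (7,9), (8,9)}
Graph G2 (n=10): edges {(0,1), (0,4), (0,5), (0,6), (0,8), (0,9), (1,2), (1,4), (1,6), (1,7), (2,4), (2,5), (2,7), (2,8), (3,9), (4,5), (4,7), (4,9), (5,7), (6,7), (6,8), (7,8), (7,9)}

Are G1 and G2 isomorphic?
Yes, isomorphic

The graphs are isomorphic.
One valid mapping φ: V(G1) → V(G2): 0→7, 1→2, 2→8, 3→0, 4→9, 5→5, 6→3, 7→4, 8→6, 9→1

Verify φ preserves adjacency — for each edge of G1, its image is an edge of G2:
  (0,1) → (φ(0),φ(1)) = (2,7) ∈ E(G2) ✓
  (0,2) → (φ(0),φ(2)) = (7,8) ∈ E(G2) ✓
  (0,4) → (φ(0),φ(4)) = (7,9) ∈ E(G2) ✓
  (0,5) → (φ(0),φ(5)) = (5,7) ∈ E(G2) ✓
  (0,7) → (φ(0),φ(7)) = (4,7) ∈ E(G2) ✓
  (0,8) → (φ(0),φ(8)) = (6,7) ∈ E(G2) ✓
  (0,9) → (φ(0),φ(9)) = (1,7) ∈ E(G2) ✓
  (1,2) → (φ(1),φ(2)) = (2,8) ∈ E(G2) ✓
  (1,5) → (φ(1),φ(5)) = (2,5) ∈ E(G2) ✓
  (1,7) → (φ(1),φ(7)) = (2,4) ∈ E(G2) ✓
  (1,9) → (φ(1),φ(9)) = (1,2) ∈ E(G2) ✓
  (2,3) → (φ(2),φ(3)) = (0,8) ∈ E(G2) ✓
  (2,8) → (φ(2),φ(8)) = (6,8) ∈ E(G2) ✓
  (3,4) → (φ(3),φ(4)) = (0,9) ∈ E(G2) ✓
  (3,5) → (φ(3),φ(5)) = (0,5) ∈ E(G2) ✓
  (3,7) → (φ(3),φ(7)) = (0,4) ∈ E(G2) ✓
  (3,8) → (φ(3),φ(8)) = (0,6) ∈ E(G2) ✓
  (3,9) → (φ(3),φ(9)) = (0,1) ∈ E(G2) ✓
  (4,6) → (φ(4),φ(6)) = (3,9) ∈ E(G2) ✓
  (4,7) → (φ(4),φ(7)) = (4,9) ∈ E(G2) ✓
  (5,7) → (φ(5),φ(7)) = (4,5) ∈ E(G2) ✓
  (7,9) → (φ(7),φ(9)) = (1,4) ∈ E(G2) ✓
  (8,9) → (φ(8),φ(9)) = (1,6) ∈ E(G2) ✓
All 23 edges of G1 map to edges of G2, and |E(G1)| = |E(G2)| = 23, so φ is a bijection on edges as well as vertices. Hence G1 ≅ G2.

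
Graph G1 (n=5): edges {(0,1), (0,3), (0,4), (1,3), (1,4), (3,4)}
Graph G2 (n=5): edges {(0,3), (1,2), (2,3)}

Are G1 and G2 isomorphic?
No, not isomorphic

The graphs are NOT isomorphic.

Counting triangles (3-cliques): G1 has 4, G2 has 0.
Triangle count is an isomorphism invariant, so differing triangle counts rule out isomorphism.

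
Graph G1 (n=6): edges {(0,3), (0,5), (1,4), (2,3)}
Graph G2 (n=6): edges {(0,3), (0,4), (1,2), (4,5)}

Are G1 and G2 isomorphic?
Yes, isomorphic

The graphs are isomorphic.
One valid mapping φ: V(G1) → V(G2): 0→0, 1→1, 2→5, 3→4, 4→2, 5→3

Verify φ preserves adjacency — for each edge of G1, its image is an edge of G2:
  (0,3) → (φ(0),φ(3)) = (0,4) ∈ E(G2) ✓
  (0,5) → (φ(0),φ(5)) = (0,3) ∈ E(G2) ✓
  (1,4) → (φ(1),φ(4)) = (1,2) ∈ E(G2) ✓
  (2,3) → (φ(2),φ(3)) = (4,5) ∈ E(G2) ✓
All 4 edges of G1 map to edges of G2, and |E(G1)| = |E(G2)| = 4, so φ is a bijection on edges as well as vertices. Hence G1 ≅ G2.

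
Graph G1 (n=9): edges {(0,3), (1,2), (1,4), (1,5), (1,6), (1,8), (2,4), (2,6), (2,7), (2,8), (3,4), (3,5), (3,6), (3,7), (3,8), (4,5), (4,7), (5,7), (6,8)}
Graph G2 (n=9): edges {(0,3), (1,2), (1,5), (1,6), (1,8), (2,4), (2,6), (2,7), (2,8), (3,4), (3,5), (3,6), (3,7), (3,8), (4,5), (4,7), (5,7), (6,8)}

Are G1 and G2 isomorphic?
No, not isomorphic

The graphs are NOT isomorphic.

Counting edges: G1 has 19 edge(s); G2 has 18 edge(s).
Edge count is an isomorphism invariant (a bijection on vertices induces a bijection on edges), so differing edge counts rule out isomorphism.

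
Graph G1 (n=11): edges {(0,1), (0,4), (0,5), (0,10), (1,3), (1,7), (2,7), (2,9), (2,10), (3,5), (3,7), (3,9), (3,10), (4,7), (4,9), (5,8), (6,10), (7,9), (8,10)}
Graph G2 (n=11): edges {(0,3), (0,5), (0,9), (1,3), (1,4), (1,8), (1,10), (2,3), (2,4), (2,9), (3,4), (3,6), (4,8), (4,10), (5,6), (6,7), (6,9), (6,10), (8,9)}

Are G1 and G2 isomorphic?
Yes, isomorphic

The graphs are isomorphic.
One valid mapping φ: V(G1) → V(G2): 0→9, 1→2, 2→10, 3→3, 4→8, 5→0, 6→7, 7→4, 8→5, 9→1, 10→6

Verify φ preserves adjacency — for each edge of G1, its image is an edge of G2:
  (0,1) → (φ(0),φ(1)) = (2,9) ∈ E(G2) ✓
  (0,4) → (φ(0),φ(4)) = (8,9) ∈ E(G2) ✓
  (0,5) → (φ(0),φ(5)) = (0,9) ∈ E(G2) ✓
  (0,10) → (φ(0),φ(10)) = (6,9) ∈ E(G2) ✓
  (1,3) → (φ(1),φ(3)) = (2,3) ∈ E(G2) ✓
  (1,7) → (φ(1),φ(7)) = (2,4) ∈ E(G2) ✓
  (2,7) → (φ(2),φ(7)) = (4,10) ∈ E(G2) ✓
  (2,9) → (φ(2),φ(9)) = (1,10) ∈ E(G2) ✓
  (2,10) → (φ(2),φ(10)) = (6,10) ∈ E(G2) ✓
  (3,5) → (φ(3),φ(5)) = (0,3) ∈ E(G2) ✓
  (3,7) → (φ(3),φ(7)) = (3,4) ∈ E(G2) ✓
  (3,9) → (φ(3),φ(9)) = (1,3) ∈ E(G2) ✓
  (3,10) → (φ(3),φ(10)) = (3,6) ∈ E(G2) ✓
  (4,7) → (φ(4),φ(7)) = (4,8) ∈ E(G2) ✓
  (4,9) → (φ(4),φ(9)) = (1,8) ∈ E(G2) ✓
  (5,8) → (φ(5),φ(8)) = (0,5) ∈ E(G2) ✓
  (6,10) → (φ(6),φ(10)) = (6,7) ∈ E(G2) ✓
  (7,9) → (φ(7),φ(9)) = (1,4) ∈ E(G2) ✓
  (8,10) → (φ(8),φ(10)) = (5,6) ∈ E(G2) ✓
All 19 edges of G1 map to edges of G2, and |E(G1)| = |E(G2)| = 19, so φ is a bijection on edges as well as vertices. Hence G1 ≅ G2.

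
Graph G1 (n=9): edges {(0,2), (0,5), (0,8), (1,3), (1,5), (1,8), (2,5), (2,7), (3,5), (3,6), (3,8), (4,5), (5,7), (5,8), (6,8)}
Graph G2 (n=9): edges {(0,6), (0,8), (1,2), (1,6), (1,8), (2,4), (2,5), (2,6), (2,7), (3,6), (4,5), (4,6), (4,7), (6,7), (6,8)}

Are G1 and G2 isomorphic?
Yes, isomorphic

The graphs are isomorphic.
One valid mapping φ: V(G1) → V(G2): 0→1, 1→7, 2→8, 3→4, 4→3, 5→6, 6→5, 7→0, 8→2

Verify φ preserves adjacency — for each edge of G1, its image is an edge of G2:
  (0,2) → (φ(0),φ(2)) = (1,8) ∈ E(G2) ✓
  (0,5) → (φ(0),φ(5)) = (1,6) ∈ E(G2) ✓
  (0,8) → (φ(0),φ(8)) = (1,2) ∈ E(G2) ✓
  (1,3) → (φ(1),φ(3)) = (4,7) ∈ E(G2) ✓
  (1,5) → (φ(1),φ(5)) = (6,7) ∈ E(G2) ✓
  (1,8) → (φ(1),φ(8)) = (2,7) ∈ E(G2) ✓
  (2,5) → (φ(2),φ(5)) = (6,8) ∈ E(G2) ✓
  (2,7) → (φ(2),φ(7)) = (0,8) ∈ E(G2) ✓
  (3,5) → (φ(3),φ(5)) = (4,6) ∈ E(G2) ✓
  (3,6) → (φ(3),φ(6)) = (4,5) ∈ E(G2) ✓
  (3,8) → (φ(3),φ(8)) = (2,4) ∈ E(G2) ✓
  (4,5) → (φ(4),φ(5)) = (3,6) ∈ E(G2) ✓
  (5,7) → (φ(5),φ(7)) = (0,6) ∈ E(G2) ✓
  (5,8) → (φ(5),φ(8)) = (2,6) ∈ E(G2) ✓
  (6,8) → (φ(6),φ(8)) = (2,5) ∈ E(G2) ✓
All 15 edges of G1 map to edges of G2, and |E(G1)| = |E(G2)| = 15, so φ is a bijection on edges as well as vertices. Hence G1 ≅ G2.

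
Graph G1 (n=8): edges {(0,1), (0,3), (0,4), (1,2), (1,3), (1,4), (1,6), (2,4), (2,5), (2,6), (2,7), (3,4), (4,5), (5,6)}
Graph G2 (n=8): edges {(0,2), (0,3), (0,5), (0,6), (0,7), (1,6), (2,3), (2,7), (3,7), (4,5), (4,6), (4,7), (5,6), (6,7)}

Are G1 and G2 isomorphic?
Yes, isomorphic

The graphs are isomorphic.
One valid mapping φ: V(G1) → V(G2): 0→2, 1→7, 2→6, 3→3, 4→0, 5→5, 6→4, 7→1

Verify φ preserves adjacency — for each edge of G1, its image is an edge of G2:
  (0,1) → (φ(0),φ(1)) = (2,7) ∈ E(G2) ✓
  (0,3) → (φ(0),φ(3)) = (2,3) ∈ E(G2) ✓
  (0,4) → (φ(0),φ(4)) = (0,2) ∈ E(G2) ✓
  (1,2) → (φ(1),φ(2)) = (6,7) ∈ E(G2) ✓
  (1,3) → (φ(1),φ(3)) = (3,7) ∈ E(G2) ✓
  (1,4) → (φ(1),φ(4)) = (0,7) ∈ E(G2) ✓
  (1,6) → (φ(1),φ(6)) = (4,7) ∈ E(G2) ✓
  (2,4) → (φ(2),φ(4)) = (0,6) ∈ E(G2) ✓
  (2,5) → (φ(2),φ(5)) = (5,6) ∈ E(G2) ✓
  (2,6) → (φ(2),φ(6)) = (4,6) ∈ E(G2) ✓
  (2,7) → (φ(2),φ(7)) = (1,6) ∈ E(G2) ✓
  (3,4) → (φ(3),φ(4)) = (0,3) ∈ E(G2) ✓
  (4,5) → (φ(4),φ(5)) = (0,5) ∈ E(G2) ✓
  (5,6) → (φ(5),φ(6)) = (4,5) ∈ E(G2) ✓
All 14 edges of G1 map to edges of G2, and |E(G1)| = |E(G2)| = 14, so φ is a bijection on edges as well as vertices. Hence G1 ≅ G2.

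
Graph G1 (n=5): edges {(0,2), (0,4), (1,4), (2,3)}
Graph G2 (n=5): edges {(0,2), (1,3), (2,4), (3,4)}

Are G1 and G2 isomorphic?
Yes, isomorphic

The graphs are isomorphic.
One valid mapping φ: V(G1) → V(G2): 0→4, 1→1, 2→2, 3→0, 4→3

Verify φ preserves adjacency — for each edge of G1, its image is an edge of G2:
  (0,2) → (φ(0),φ(2)) = (2,4) ∈ E(G2) ✓
  (0,4) → (φ(0),φ(4)) = (3,4) ∈ E(G2) ✓
  (1,4) → (φ(1),φ(4)) = (1,3) ∈ E(G2) ✓
  (2,3) → (φ(2),φ(3)) = (0,2) ∈ E(G2) ✓
All 4 edges of G1 map to edges of G2, and |E(G1)| = |E(G2)| = 4, so φ is a bijection on edges as well as vertices. Hence G1 ≅ G2.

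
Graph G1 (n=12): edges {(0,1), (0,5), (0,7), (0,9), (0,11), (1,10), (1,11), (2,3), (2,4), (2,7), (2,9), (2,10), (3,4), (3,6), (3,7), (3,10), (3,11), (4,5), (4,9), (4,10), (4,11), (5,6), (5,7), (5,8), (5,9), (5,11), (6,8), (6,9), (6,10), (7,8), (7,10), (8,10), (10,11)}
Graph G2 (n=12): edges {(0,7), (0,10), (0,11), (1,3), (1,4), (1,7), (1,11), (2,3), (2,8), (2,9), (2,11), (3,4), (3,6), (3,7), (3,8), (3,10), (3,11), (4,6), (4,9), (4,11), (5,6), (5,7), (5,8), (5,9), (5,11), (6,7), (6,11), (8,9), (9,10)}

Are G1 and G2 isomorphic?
No, not isomorphic

The graphs are NOT isomorphic.

Counting triangles (3-cliques): G1 has 24, G2 has 15.
Triangle count is an isomorphism invariant, so differing triangle counts rule out isomorphism.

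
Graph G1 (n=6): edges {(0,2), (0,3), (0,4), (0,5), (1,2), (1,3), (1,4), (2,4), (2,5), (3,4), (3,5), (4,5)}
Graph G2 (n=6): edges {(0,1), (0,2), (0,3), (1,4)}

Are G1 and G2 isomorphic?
No, not isomorphic

The graphs are NOT isomorphic.

Degrees in G1: deg(0)=4, deg(1)=3, deg(2)=4, deg(3)=4, deg(4)=5, deg(5)=4.
Sorted degree sequence of G1: [5, 4, 4, 4, 4, 3].
Degrees in G2: deg(0)=3, deg(1)=2, deg(2)=1, deg(3)=1, deg(4)=1, deg(5)=0.
Sorted degree sequence of G2: [3, 2, 1, 1, 1, 0].
The (sorted) degree sequence is an isomorphism invariant, so since G1 and G2 have different degree sequences they cannot be isomorphic.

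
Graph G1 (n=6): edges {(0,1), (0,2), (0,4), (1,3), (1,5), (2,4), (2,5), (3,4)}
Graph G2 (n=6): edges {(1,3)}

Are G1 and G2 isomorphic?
No, not isomorphic

The graphs are NOT isomorphic.

Connected components of G1: 1 component(s) with vertex sets [[0, 1, 2, 3, 4, 5]], sizes [6].
Connected components of G2: 5 component(s) with vertex sets [[0], [2], [4], [5], [1, 3]], sizes [1, 1, 1, 1, 2].
The number of connected components (and the multiset of component sizes) is an isomorphism invariant — an isomorphism maps each component of G1 bijectively onto a component of G2. Since G1 has 1 component(s) and G2 has 5, they cannot be isomorphic.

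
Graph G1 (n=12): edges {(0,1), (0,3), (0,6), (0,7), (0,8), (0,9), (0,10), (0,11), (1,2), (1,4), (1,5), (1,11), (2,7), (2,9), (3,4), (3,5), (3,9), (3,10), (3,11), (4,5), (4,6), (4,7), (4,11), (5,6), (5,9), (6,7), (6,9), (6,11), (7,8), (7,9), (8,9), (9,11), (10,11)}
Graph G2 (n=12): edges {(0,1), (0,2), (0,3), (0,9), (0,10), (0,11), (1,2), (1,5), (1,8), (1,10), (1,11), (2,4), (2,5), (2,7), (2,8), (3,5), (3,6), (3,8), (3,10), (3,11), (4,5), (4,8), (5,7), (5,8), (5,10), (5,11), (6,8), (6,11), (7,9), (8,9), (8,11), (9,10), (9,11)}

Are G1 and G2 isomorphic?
Yes, isomorphic

The graphs are isomorphic.
One valid mapping φ: V(G1) → V(G2): 0→8, 1→9, 2→7, 3→3, 4→0, 5→10, 6→1, 7→2, 8→4, 9→5, 10→6, 11→11

Verify φ preserves adjacency — for each edge of G1, its image is an edge of G2:
  (0,1) → (φ(0),φ(1)) = (8,9) ∈ E(G2) ✓
  (0,3) → (φ(0),φ(3)) = (3,8) ∈ E(G2) ✓
  (0,6) → (φ(0),φ(6)) = (1,8) ∈ E(G2) ✓
  (0,7) → (φ(0),φ(7)) = (2,8) ∈ E(G2) ✓
  (0,8) → (φ(0),φ(8)) = (4,8) ∈ E(G2) ✓
  (0,9) → (φ(0),φ(9)) = (5,8) ∈ E(G2) ✓
  (0,10) → (φ(0),φ(10)) = (6,8) ∈ E(G2) ✓
  (0,11) → (φ(0),φ(11)) = (8,11) ∈ E(G2) ✓
  (1,2) → (φ(1),φ(2)) = (7,9) ∈ E(G2) ✓
  (1,4) → (φ(1),φ(4)) = (0,9) ∈ E(G2) ✓
  (1,5) → (φ(1),φ(5)) = (9,10) ∈ E(G2) ✓
  (1,11) → (φ(1),φ(11)) = (9,11) ∈ E(G2) ✓
  (2,7) → (φ(2),φ(7)) = (2,7) ∈ E(G2) ✓
  (2,9) → (φ(2),φ(9)) = (5,7) ∈ E(G2) ✓
  (3,4) → (φ(3),φ(4)) = (0,3) ∈ E(G2) ✓
  (3,5) → (φ(3),φ(5)) = (3,10) ∈ E(G2) ✓
  (3,9) → (φ(3),φ(9)) = (3,5) ∈ E(G2) ✓
  (3,10) → (φ(3),φ(10)) = (3,6) ∈ E(G2) ✓
  (3,11) → (φ(3),φ(11)) = (3,11) ∈ E(G2) ✓
  (4,5) → (φ(4),φ(5)) = (0,10) ∈ E(G2) ✓
  (4,6) → (φ(4),φ(6)) = (0,1) ∈ E(G2) ✓
  (4,7) → (φ(4),φ(7)) = (0,2) ∈ E(G2) ✓
  (4,11) → (φ(4),φ(11)) = (0,11) ∈ E(G2) ✓
  (5,6) → (φ(5),φ(6)) = (1,10) ∈ E(G2) ✓
  (5,9) → (φ(5),φ(9)) = (5,10) ∈ E(G2) ✓
  (6,7) → (φ(6),φ(7)) = (1,2) ∈ E(G2) ✓
  (6,9) → (φ(6),φ(9)) = (1,5) ∈ E(G2) ✓
  (6,11) → (φ(6),φ(11)) = (1,11) ∈ E(G2) ✓
  (7,8) → (φ(7),φ(8)) = (2,4) ∈ E(G2) ✓
  (7,9) → (φ(7),φ(9)) = (2,5) ∈ E(G2) ✓
  (8,9) → (φ(8),φ(9)) = (4,5) ∈ E(G2) ✓
  (9,11) → (φ(9),φ(11)) = (5,11) ∈ E(G2) ✓
  (10,11) → (φ(10),φ(11)) = (6,11) ∈ E(G2) ✓
All 33 edges of G1 map to edges of G2, and |E(G1)| = |E(G2)| = 33, so φ is a bijection on edges as well as vertices. Hence G1 ≅ G2.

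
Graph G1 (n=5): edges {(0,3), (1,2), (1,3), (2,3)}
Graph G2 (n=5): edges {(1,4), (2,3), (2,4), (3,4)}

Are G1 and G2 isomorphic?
Yes, isomorphic

The graphs are isomorphic.
One valid mapping φ: V(G1) → V(G2): 0→1, 1→2, 2→3, 3→4, 4→0

Verify φ preserves adjacency — for each edge of G1, its image is an edge of G2:
  (0,3) → (φ(0),φ(3)) = (1,4) ∈ E(G2) ✓
  (1,2) → (φ(1),φ(2)) = (2,3) ∈ E(G2) ✓
  (1,3) → (φ(1),φ(3)) = (2,4) ∈ E(G2) ✓
  (2,3) → (φ(2),φ(3)) = (3,4) ∈ E(G2) ✓
All 4 edges of G1 map to edges of G2, and |E(G1)| = |E(G2)| = 4, so φ is a bijection on edges as well as vertices. Hence G1 ≅ G2.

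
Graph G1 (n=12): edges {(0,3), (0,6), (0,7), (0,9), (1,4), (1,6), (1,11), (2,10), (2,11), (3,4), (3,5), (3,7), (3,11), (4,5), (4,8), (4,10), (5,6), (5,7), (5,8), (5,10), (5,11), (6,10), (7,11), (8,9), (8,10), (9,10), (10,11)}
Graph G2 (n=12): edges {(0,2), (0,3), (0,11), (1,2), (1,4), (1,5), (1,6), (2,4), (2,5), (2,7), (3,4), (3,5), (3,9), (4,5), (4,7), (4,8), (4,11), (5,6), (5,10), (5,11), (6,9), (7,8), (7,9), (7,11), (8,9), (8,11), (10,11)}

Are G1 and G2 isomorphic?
Yes, isomorphic

The graphs are isomorphic.
One valid mapping φ: V(G1) → V(G2): 0→9, 1→0, 2→10, 3→7, 4→2, 5→4, 6→3, 7→8, 8→1, 9→6, 10→5, 11→11

Verify φ preserves adjacency — for each edge of G1, its image is an edge of G2:
  (0,3) → (φ(0),φ(3)) = (7,9) ∈ E(G2) ✓
  (0,6) → (φ(0),φ(6)) = (3,9) ∈ E(G2) ✓
  (0,7) → (φ(0),φ(7)) = (8,9) ∈ E(G2) ✓
  (0,9) → (φ(0),φ(9)) = (6,9) ∈ E(G2) ✓
  (1,4) → (φ(1),φ(4)) = (0,2) ∈ E(G2) ✓
  (1,6) → (φ(1),φ(6)) = (0,3) ∈ E(G2) ✓
  (1,11) → (φ(1),φ(11)) = (0,11) ∈ E(G2) ✓
  (2,10) → (φ(2),φ(10)) = (5,10) ∈ E(G2) ✓
  (2,11) → (φ(2),φ(11)) = (10,11) ∈ E(G2) ✓
  (3,4) → (φ(3),φ(4)) = (2,7) ∈ E(G2) ✓
  (3,5) → (φ(3),φ(5)) = (4,7) ∈ E(G2) ✓
  (3,7) → (φ(3),φ(7)) = (7,8) ∈ E(G2) ✓
  (3,11) → (φ(3),φ(11)) = (7,11) ∈ E(G2) ✓
  (4,5) → (φ(4),φ(5)) = (2,4) ∈ E(G2) ✓
  (4,8) → (φ(4),φ(8)) = (1,2) ∈ E(G2) ✓
  (4,10) → (φ(4),φ(10)) = (2,5) ∈ E(G2) ✓
  (5,6) → (φ(5),φ(6)) = (3,4) ∈ E(G2) ✓
  (5,7) → (φ(5),φ(7)) = (4,8) ∈ E(G2) ✓
  (5,8) → (φ(5),φ(8)) = (1,4) ∈ E(G2) ✓
  (5,10) → (φ(5),φ(10)) = (4,5) ∈ E(G2) ✓
  (5,11) → (φ(5),φ(11)) = (4,11) ∈ E(G2) ✓
  (6,10) → (φ(6),φ(10)) = (3,5) ∈ E(G2) ✓
  (7,11) → (φ(7),φ(11)) = (8,11) ∈ E(G2) ✓
  (8,9) → (φ(8),φ(9)) = (1,6) ∈ E(G2) ✓
  (8,10) → (φ(8),φ(10)) = (1,5) ∈ E(G2) ✓
  (9,10) → (φ(9),φ(10)) = (5,6) ∈ E(G2) ✓
  (10,11) → (φ(10),φ(11)) = (5,11) ∈ E(G2) ✓
All 27 edges of G1 map to edges of G2, and |E(G1)| = |E(G2)| = 27, so φ is a bijection on edges as well as vertices. Hence G1 ≅ G2.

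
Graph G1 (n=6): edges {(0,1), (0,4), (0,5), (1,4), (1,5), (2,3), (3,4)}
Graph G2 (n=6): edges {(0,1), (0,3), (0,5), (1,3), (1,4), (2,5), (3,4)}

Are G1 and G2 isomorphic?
Yes, isomorphic

The graphs are isomorphic.
One valid mapping φ: V(G1) → V(G2): 0→3, 1→1, 2→2, 3→5, 4→0, 5→4

Verify φ preserves adjacency — for each edge of G1, its image is an edge of G2:
  (0,1) → (φ(0),φ(1)) = (1,3) ∈ E(G2) ✓
  (0,4) → (φ(0),φ(4)) = (0,3) ∈ E(G2) ✓
  (0,5) → (φ(0),φ(5)) = (3,4) ∈ E(G2) ✓
  (1,4) → (φ(1),φ(4)) = (0,1) ∈ E(G2) ✓
  (1,5) → (φ(1),φ(5)) = (1,4) ∈ E(G2) ✓
  (2,3) → (φ(2),φ(3)) = (2,5) ∈ E(G2) ✓
  (3,4) → (φ(3),φ(4)) = (0,5) ∈ E(G2) ✓
All 7 edges of G1 map to edges of G2, and |E(G1)| = |E(G2)| = 7, so φ is a bijection on edges as well as vertices. Hence G1 ≅ G2.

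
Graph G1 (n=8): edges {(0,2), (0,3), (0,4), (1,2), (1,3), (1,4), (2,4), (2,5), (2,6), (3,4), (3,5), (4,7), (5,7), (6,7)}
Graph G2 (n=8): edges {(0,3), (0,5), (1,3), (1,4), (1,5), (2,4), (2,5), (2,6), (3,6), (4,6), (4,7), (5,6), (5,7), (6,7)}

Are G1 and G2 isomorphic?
Yes, isomorphic

The graphs are isomorphic.
One valid mapping φ: V(G1) → V(G2): 0→2, 1→7, 2→5, 3→4, 4→6, 5→1, 6→0, 7→3

Verify φ preserves adjacency — for each edge of G1, its image is an edge of G2:
  (0,2) → (φ(0),φ(2)) = (2,5) ∈ E(G2) ✓
  (0,3) → (φ(0),φ(3)) = (2,4) ∈ E(G2) ✓
  (0,4) → (φ(0),φ(4)) = (2,6) ∈ E(G2) ✓
  (1,2) → (φ(1),φ(2)) = (5,7) ∈ E(G2) ✓
  (1,3) → (φ(1),φ(3)) = (4,7) ∈ E(G2) ✓
  (1,4) → (φ(1),φ(4)) = (6,7) ∈ E(G2) ✓
  (2,4) → (φ(2),φ(4)) = (5,6) ∈ E(G2) ✓
  (2,5) → (φ(2),φ(5)) = (1,5) ∈ E(G2) ✓
  (2,6) → (φ(2),φ(6)) = (0,5) ∈ E(G2) ✓
  (3,4) → (φ(3),φ(4)) = (4,6) ∈ E(G2) ✓
  (3,5) → (φ(3),φ(5)) = (1,4) ∈ E(G2) ✓
  (4,7) → (φ(4),φ(7)) = (3,6) ∈ E(G2) ✓
  (5,7) → (φ(5),φ(7)) = (1,3) ∈ E(G2) ✓
  (6,7) → (φ(6),φ(7)) = (0,3) ∈ E(G2) ✓
All 14 edges of G1 map to edges of G2, and |E(G1)| = |E(G2)| = 14, so φ is a bijection on edges as well as vertices. Hence G1 ≅ G2.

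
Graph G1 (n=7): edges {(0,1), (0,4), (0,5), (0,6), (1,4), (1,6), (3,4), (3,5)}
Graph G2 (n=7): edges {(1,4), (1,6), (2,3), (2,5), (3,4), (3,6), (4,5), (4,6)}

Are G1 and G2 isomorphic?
Yes, isomorphic

The graphs are isomorphic.
One valid mapping φ: V(G1) → V(G2): 0→4, 1→6, 2→0, 3→2, 4→3, 5→5, 6→1

Verify φ preserves adjacency — for each edge of G1, its image is an edge of G2:
  (0,1) → (φ(0),φ(1)) = (4,6) ∈ E(G2) ✓
  (0,4) → (φ(0),φ(4)) = (3,4) ∈ E(G2) ✓
  (0,5) → (φ(0),φ(5)) = (4,5) ∈ E(G2) ✓
  (0,6) → (φ(0),φ(6)) = (1,4) ∈ E(G2) ✓
  (1,4) → (φ(1),φ(4)) = (3,6) ∈ E(G2) ✓
  (1,6) → (φ(1),φ(6)) = (1,6) ∈ E(G2) ✓
  (3,4) → (φ(3),φ(4)) = (2,3) ∈ E(G2) ✓
  (3,5) → (φ(3),φ(5)) = (2,5) ∈ E(G2) ✓
All 8 edges of G1 map to edges of G2, and |E(G1)| = |E(G2)| = 8, so φ is a bijection on edges as well as vertices. Hence G1 ≅ G2.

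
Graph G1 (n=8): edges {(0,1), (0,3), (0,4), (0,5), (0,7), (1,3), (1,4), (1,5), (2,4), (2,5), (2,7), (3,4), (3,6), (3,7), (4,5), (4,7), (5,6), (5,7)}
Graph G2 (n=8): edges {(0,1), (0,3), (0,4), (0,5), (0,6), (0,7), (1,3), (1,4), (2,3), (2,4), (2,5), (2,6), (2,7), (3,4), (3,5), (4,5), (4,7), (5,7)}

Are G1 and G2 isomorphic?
Yes, isomorphic

The graphs are isomorphic.
One valid mapping φ: V(G1) → V(G2): 0→5, 1→7, 2→1, 3→2, 4→4, 5→0, 6→6, 7→3

Verify φ preserves adjacency — for each edge of G1, its image is an edge of G2:
  (0,1) → (φ(0),φ(1)) = (5,7) ∈ E(G2) ✓
  (0,3) → (φ(0),φ(3)) = (2,5) ∈ E(G2) ✓
  (0,4) → (φ(0),φ(4)) = (4,5) ∈ E(G2) ✓
  (0,5) → (φ(0),φ(5)) = (0,5) ∈ E(G2) ✓
  (0,7) → (φ(0),φ(7)) = (3,5) ∈ E(G2) ✓
  (1,3) → (φ(1),φ(3)) = (2,7) ∈ E(G2) ✓
  (1,4) → (φ(1),φ(4)) = (4,7) ∈ E(G2) ✓
  (1,5) → (φ(1),φ(5)) = (0,7) ∈ E(G2) ✓
  (2,4) → (φ(2),φ(4)) = (1,4) ∈ E(G2) ✓
  (2,5) → (φ(2),φ(5)) = (0,1) ∈ E(G2) ✓
  (2,7) → (φ(2),φ(7)) = (1,3) ∈ E(G2) ✓
  (3,4) → (φ(3),φ(4)) = (2,4) ∈ E(G2) ✓
  (3,6) → (φ(3),φ(6)) = (2,6) ∈ E(G2) ✓
  (3,7) → (φ(3),φ(7)) = (2,3) ∈ E(G2) ✓
  (4,5) → (φ(4),φ(5)) = (0,4) ∈ E(G2) ✓
  (4,7) → (φ(4),φ(7)) = (3,4) ∈ E(G2) ✓
  (5,6) → (φ(5),φ(6)) = (0,6) ∈ E(G2) ✓
  (5,7) → (φ(5),φ(7)) = (0,3) ∈ E(G2) ✓
All 18 edges of G1 map to edges of G2, and |E(G1)| = |E(G2)| = 18, so φ is a bijection on edges as well as vertices. Hence G1 ≅ G2.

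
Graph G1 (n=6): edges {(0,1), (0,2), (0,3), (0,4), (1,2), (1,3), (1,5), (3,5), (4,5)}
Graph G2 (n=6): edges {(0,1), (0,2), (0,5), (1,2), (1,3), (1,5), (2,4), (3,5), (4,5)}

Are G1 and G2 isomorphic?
Yes, isomorphic

The graphs are isomorphic.
One valid mapping φ: V(G1) → V(G2): 0→5, 1→1, 2→3, 3→0, 4→4, 5→2

Verify φ preserves adjacency — for each edge of G1, its image is an edge of G2:
  (0,1) → (φ(0),φ(1)) = (1,5) ∈ E(G2) ✓
  (0,2) → (φ(0),φ(2)) = (3,5) ∈ E(G2) ✓
  (0,3) → (φ(0),φ(3)) = (0,5) ∈ E(G2) ✓
  (0,4) → (φ(0),φ(4)) = (4,5) ∈ E(G2) ✓
  (1,2) → (φ(1),φ(2)) = (1,3) ∈ E(G2) ✓
  (1,3) → (φ(1),φ(3)) = (0,1) ∈ E(G2) ✓
  (1,5) → (φ(1),φ(5)) = (1,2) ∈ E(G2) ✓
  (3,5) → (φ(3),φ(5)) = (0,2) ∈ E(G2) ✓
  (4,5) → (φ(4),φ(5)) = (2,4) ∈ E(G2) ✓
All 9 edges of G1 map to edges of G2, and |E(G1)| = |E(G2)| = 9, so φ is a bijection on edges as well as vertices. Hence G1 ≅ G2.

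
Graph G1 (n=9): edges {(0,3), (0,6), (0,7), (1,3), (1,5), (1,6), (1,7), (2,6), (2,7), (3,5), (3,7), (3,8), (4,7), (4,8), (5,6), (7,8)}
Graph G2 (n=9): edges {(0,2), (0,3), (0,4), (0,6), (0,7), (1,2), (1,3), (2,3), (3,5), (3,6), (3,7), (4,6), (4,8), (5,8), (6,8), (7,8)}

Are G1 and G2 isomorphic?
Yes, isomorphic

The graphs are isomorphic.
One valid mapping φ: V(G1) → V(G2): 0→7, 1→6, 2→5, 3→0, 4→1, 5→4, 6→8, 7→3, 8→2

Verify φ preserves adjacency — for each edge of G1, its image is an edge of G2:
  (0,3) → (φ(0),φ(3)) = (0,7) ∈ E(G2) ✓
  (0,6) → (φ(0),φ(6)) = (7,8) ∈ E(G2) ✓
  (0,7) → (φ(0),φ(7)) = (3,7) ∈ E(G2) ✓
  (1,3) → (φ(1),φ(3)) = (0,6) ∈ E(G2) ✓
  (1,5) → (φ(1),φ(5)) = (4,6) ∈ E(G2) ✓
  (1,6) → (φ(1),φ(6)) = (6,8) ∈ E(G2) ✓
  (1,7) → (φ(1),φ(7)) = (3,6) ∈ E(G2) ✓
  (2,6) → (φ(2),φ(6)) = (5,8) ∈ E(G2) ✓
  (2,7) → (φ(2),φ(7)) = (3,5) ∈ E(G2) ✓
  (3,5) → (φ(3),φ(5)) = (0,4) ∈ E(G2) ✓
  (3,7) → (φ(3),φ(7)) = (0,3) ∈ E(G2) ✓
  (3,8) → (φ(3),φ(8)) = (0,2) ∈ E(G2) ✓
  (4,7) → (φ(4),φ(7)) = (1,3) ∈ E(G2) ✓
  (4,8) → (φ(4),φ(8)) = (1,2) ∈ E(G2) ✓
  (5,6) → (φ(5),φ(6)) = (4,8) ∈ E(G2) ✓
  (7,8) → (φ(7),φ(8)) = (2,3) ∈ E(G2) ✓
All 16 edges of G1 map to edges of G2, and |E(G1)| = |E(G2)| = 16, so φ is a bijection on edges as well as vertices. Hence G1 ≅ G2.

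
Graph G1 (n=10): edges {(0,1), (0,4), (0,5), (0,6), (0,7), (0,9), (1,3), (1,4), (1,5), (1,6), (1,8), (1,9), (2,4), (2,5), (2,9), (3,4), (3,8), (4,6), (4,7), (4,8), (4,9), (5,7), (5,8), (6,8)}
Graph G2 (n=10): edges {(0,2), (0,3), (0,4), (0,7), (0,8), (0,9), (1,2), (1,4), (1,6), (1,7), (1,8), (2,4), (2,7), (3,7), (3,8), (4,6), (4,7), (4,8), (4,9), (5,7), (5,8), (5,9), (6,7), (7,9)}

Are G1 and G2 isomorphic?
Yes, isomorphic

The graphs are isomorphic.
One valid mapping φ: V(G1) → V(G2): 0→0, 1→4, 2→5, 3→6, 4→7, 5→8, 6→2, 7→3, 8→1, 9→9

Verify φ preserves adjacency — for each edge of G1, its image is an edge of G2:
  (0,1) → (φ(0),φ(1)) = (0,4) ∈ E(G2) ✓
  (0,4) → (φ(0),φ(4)) = (0,7) ∈ E(G2) ✓
  (0,5) → (φ(0),φ(5)) = (0,8) ∈ E(G2) ✓
  (0,6) → (φ(0),φ(6)) = (0,2) ∈ E(G2) ✓
  (0,7) → (φ(0),φ(7)) = (0,3) ∈ E(G2) ✓
  (0,9) → (φ(0),φ(9)) = (0,9) ∈ E(G2) ✓
  (1,3) → (φ(1),φ(3)) = (4,6) ∈ E(G2) ✓
  (1,4) → (φ(1),φ(4)) = (4,7) ∈ E(G2) ✓
  (1,5) → (φ(1),φ(5)) = (4,8) ∈ E(G2) ✓
  (1,6) → (φ(1),φ(6)) = (2,4) ∈ E(G2) ✓
  (1,8) → (φ(1),φ(8)) = (1,4) ∈ E(G2) ✓
  (1,9) → (φ(1),φ(9)) = (4,9) ∈ E(G2) ✓
  (2,4) → (φ(2),φ(4)) = (5,7) ∈ E(G2) ✓
  (2,5) → (φ(2),φ(5)) = (5,8) ∈ E(G2) ✓
  (2,9) → (φ(2),φ(9)) = (5,9) ∈ E(G2) ✓
  (3,4) → (φ(3),φ(4)) = (6,7) ∈ E(G2) ✓
  (3,8) → (φ(3),φ(8)) = (1,6) ∈ E(G2) ✓
  (4,6) → (φ(4),φ(6)) = (2,7) ∈ E(G2) ✓
  (4,7) → (φ(4),φ(7)) = (3,7) ∈ E(G2) ✓
  (4,8) → (φ(4),φ(8)) = (1,7) ∈ E(G2) ✓
  (4,9) → (φ(4),φ(9)) = (7,9) ∈ E(G2) ✓
  (5,7) → (φ(5),φ(7)) = (3,8) ∈ E(G2) ✓
  (5,8) → (φ(5),φ(8)) = (1,8) ∈ E(G2) ✓
  (6,8) → (φ(6),φ(8)) = (1,2) ∈ E(G2) ✓
All 24 edges of G1 map to edges of G2, and |E(G1)| = |E(G2)| = 24, so φ is a bijection on edges as well as vertices. Hence G1 ≅ G2.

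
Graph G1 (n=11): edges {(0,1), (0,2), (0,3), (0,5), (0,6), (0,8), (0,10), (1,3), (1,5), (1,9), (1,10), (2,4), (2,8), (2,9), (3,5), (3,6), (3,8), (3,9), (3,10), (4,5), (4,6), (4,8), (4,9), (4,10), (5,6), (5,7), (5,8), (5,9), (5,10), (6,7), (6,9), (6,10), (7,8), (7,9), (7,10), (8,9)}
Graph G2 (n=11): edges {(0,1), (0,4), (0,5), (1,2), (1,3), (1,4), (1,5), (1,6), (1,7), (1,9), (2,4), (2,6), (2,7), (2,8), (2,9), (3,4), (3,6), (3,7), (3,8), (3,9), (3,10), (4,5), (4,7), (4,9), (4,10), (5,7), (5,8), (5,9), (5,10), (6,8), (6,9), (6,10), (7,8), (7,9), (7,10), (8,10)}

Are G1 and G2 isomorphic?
No, not isomorphic

The graphs are NOT isomorphic.

Counting triangles (3-cliques): G1 has 44, G2 has 45.
Triangle count is an isomorphism invariant, so differing triangle counts rule out isomorphism.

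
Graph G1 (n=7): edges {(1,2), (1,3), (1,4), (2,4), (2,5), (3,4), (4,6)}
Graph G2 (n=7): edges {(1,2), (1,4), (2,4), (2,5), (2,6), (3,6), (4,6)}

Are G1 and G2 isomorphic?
Yes, isomorphic

The graphs are isomorphic.
One valid mapping φ: V(G1) → V(G2): 0→0, 1→4, 2→6, 3→1, 4→2, 5→3, 6→5

Verify φ preserves adjacency — for each edge of G1, its image is an edge of G2:
  (1,2) → (φ(1),φ(2)) = (4,6) ∈ E(G2) ✓
  (1,3) → (φ(1),φ(3)) = (1,4) ∈ E(G2) ✓
  (1,4) → (φ(1),φ(4)) = (2,4) ∈ E(G2) ✓
  (2,4) → (φ(2),φ(4)) = (2,6) ∈ E(G2) ✓
  (2,5) → (φ(2),φ(5)) = (3,6) ∈ E(G2) ✓
  (3,4) → (φ(3),φ(4)) = (1,2) ∈ E(G2) ✓
  (4,6) → (φ(4),φ(6)) = (2,5) ∈ E(G2) ✓
All 7 edges of G1 map to edges of G2, and |E(G1)| = |E(G2)| = 7, so φ is a bijection on edges as well as vertices. Hence G1 ≅ G2.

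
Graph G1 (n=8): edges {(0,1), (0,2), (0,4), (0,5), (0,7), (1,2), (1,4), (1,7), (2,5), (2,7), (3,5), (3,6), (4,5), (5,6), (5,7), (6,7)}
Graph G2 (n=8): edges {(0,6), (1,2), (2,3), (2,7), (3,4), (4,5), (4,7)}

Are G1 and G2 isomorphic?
No, not isomorphic

The graphs are NOT isomorphic.

Connected components of G1: 1 component(s) with vertex sets [[0, 1, 2, 3, 4, 5, 6, 7]], sizes [8].
Connected components of G2: 2 component(s) with vertex sets [[0, 6], [1, 2, 3, 4, 5, 7]], sizes [2, 6].
The number of connected components (and the multiset of component sizes) is an isomorphism invariant — an isomorphism maps each component of G1 bijectively onto a component of G2. Since G1 has 1 component(s) and G2 has 2, they cannot be isomorphic.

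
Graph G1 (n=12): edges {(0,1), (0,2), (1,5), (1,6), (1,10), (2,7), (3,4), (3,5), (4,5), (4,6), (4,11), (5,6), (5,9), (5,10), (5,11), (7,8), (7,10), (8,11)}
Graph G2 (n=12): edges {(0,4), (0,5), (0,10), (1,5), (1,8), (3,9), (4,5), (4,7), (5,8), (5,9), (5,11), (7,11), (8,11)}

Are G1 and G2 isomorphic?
No, not isomorphic

The graphs are NOT isomorphic.

Connected components of G1: 1 component(s) with vertex sets [[0, 1, 2, 3, 4, 5, 6, 7, 8, 9, 10, 11]], sizes [12].
Connected components of G2: 3 component(s) with vertex sets [[2], [6], [0, 1, 3, 4, 5, 7, 8, 9, 10, 11]], sizes [1, 1, 10].
The number of connected components (and the multiset of component sizes) is an isomorphism invariant — an isomorphism maps each component of G1 bijectively onto a component of G2. Since G1 has 1 component(s) and G2 has 3, they cannot be isomorphic.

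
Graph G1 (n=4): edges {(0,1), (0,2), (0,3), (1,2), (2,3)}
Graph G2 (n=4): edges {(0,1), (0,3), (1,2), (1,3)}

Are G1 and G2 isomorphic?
No, not isomorphic

The graphs are NOT isomorphic.

Degrees in G1: deg(0)=3, deg(1)=2, deg(2)=3, deg(3)=2.
Sorted degree sequence of G1: [3, 3, 2, 2].
Degrees in G2: deg(0)=2, deg(1)=3, deg(2)=1, deg(3)=2.
Sorted degree sequence of G2: [3, 2, 2, 1].
The (sorted) degree sequence is an isomorphism invariant, so since G1 and G2 have different degree sequences they cannot be isomorphic.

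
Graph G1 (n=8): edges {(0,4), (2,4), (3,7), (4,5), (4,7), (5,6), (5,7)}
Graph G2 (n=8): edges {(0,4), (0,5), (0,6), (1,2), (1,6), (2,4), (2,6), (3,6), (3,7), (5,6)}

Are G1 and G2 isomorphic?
No, not isomorphic

The graphs are NOT isomorphic.

Counting triangles (3-cliques): G1 has 1, G2 has 2.
Triangle count is an isomorphism invariant, so differing triangle counts rule out isomorphism.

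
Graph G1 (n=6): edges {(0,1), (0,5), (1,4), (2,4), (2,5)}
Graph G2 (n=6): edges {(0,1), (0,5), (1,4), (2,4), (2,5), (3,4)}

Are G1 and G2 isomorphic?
No, not isomorphic

The graphs are NOT isomorphic.

Counting edges: G1 has 5 edge(s); G2 has 6 edge(s).
Edge count is an isomorphism invariant (a bijection on vertices induces a bijection on edges), so differing edge counts rule out isomorphism.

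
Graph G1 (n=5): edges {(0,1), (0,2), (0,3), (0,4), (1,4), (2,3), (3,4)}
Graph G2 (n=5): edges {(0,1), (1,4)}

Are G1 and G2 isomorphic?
No, not isomorphic

The graphs are NOT isomorphic.

Connected components of G1: 1 component(s) with vertex sets [[0, 1, 2, 3, 4]], sizes [5].
Connected components of G2: 3 component(s) with vertex sets [[2], [3], [0, 1, 4]], sizes [1, 1, 3].
The number of connected components (and the multiset of component sizes) is an isomorphism invariant — an isomorphism maps each component of G1 bijectively onto a component of G2. Since G1 has 1 component(s) and G2 has 3, they cannot be isomorphic.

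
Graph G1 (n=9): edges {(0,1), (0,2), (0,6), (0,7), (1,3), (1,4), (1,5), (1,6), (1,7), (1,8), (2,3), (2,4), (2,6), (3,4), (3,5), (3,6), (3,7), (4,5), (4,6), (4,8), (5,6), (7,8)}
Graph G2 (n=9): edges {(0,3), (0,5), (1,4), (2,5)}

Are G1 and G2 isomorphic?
No, not isomorphic

The graphs are NOT isomorphic.

Connected components of G1: 1 component(s) with vertex sets [[0, 1, 2, 3, 4, 5, 6, 7, 8]], sizes [9].
Connected components of G2: 5 component(s) with vertex sets [[6], [7], [8], [1, 4], [0, 2, 3, 5]], sizes [1, 1, 1, 2, 4].
The number of connected components (and the multiset of component sizes) is an isomorphism invariant — an isomorphism maps each component of G1 bijectively onto a component of G2. Since G1 has 1 component(s) and G2 has 5, they cannot be isomorphic.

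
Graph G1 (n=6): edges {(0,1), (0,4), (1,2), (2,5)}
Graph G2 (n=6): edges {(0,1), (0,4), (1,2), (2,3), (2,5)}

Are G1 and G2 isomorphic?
No, not isomorphic

The graphs are NOT isomorphic.

Counting edges: G1 has 4 edge(s); G2 has 5 edge(s).
Edge count is an isomorphism invariant (a bijection on vertices induces a bijection on edges), so differing edge counts rule out isomorphism.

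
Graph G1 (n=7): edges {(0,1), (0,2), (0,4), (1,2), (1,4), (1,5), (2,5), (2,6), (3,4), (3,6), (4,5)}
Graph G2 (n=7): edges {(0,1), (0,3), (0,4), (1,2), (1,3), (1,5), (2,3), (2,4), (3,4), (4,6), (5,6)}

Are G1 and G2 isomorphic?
Yes, isomorphic

The graphs are isomorphic.
One valid mapping φ: V(G1) → V(G2): 0→0, 1→3, 2→1, 3→6, 4→4, 5→2, 6→5

Verify φ preserves adjacency — for each edge of G1, its image is an edge of G2:
  (0,1) → (φ(0),φ(1)) = (0,3) ∈ E(G2) ✓
  (0,2) → (φ(0),φ(2)) = (0,1) ∈ E(G2) ✓
  (0,4) → (φ(0),φ(4)) = (0,4) ∈ E(G2) ✓
  (1,2) → (φ(1),φ(2)) = (1,3) ∈ E(G2) ✓
  (1,4) → (φ(1),φ(4)) = (3,4) ∈ E(G2) ✓
  (1,5) → (φ(1),φ(5)) = (2,3) ∈ E(G2) ✓
  (2,5) → (φ(2),φ(5)) = (1,2) ∈ E(G2) ✓
  (2,6) → (φ(2),φ(6)) = (1,5) ∈ E(G2) ✓
  (3,4) → (φ(3),φ(4)) = (4,6) ∈ E(G2) ✓
  (3,6) → (φ(3),φ(6)) = (5,6) ∈ E(G2) ✓
  (4,5) → (φ(4),φ(5)) = (2,4) ∈ E(G2) ✓
All 11 edges of G1 map to edges of G2, and |E(G1)| = |E(G2)| = 11, so φ is a bijection on edges as well as vertices. Hence G1 ≅ G2.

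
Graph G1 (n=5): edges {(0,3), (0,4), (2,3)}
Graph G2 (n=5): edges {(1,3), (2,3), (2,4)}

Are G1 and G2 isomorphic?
Yes, isomorphic

The graphs are isomorphic.
One valid mapping φ: V(G1) → V(G2): 0→3, 1→0, 2→4, 3→2, 4→1

Verify φ preserves adjacency — for each edge of G1, its image is an edge of G2:
  (0,3) → (φ(0),φ(3)) = (2,3) ∈ E(G2) ✓
  (0,4) → (φ(0),φ(4)) = (1,3) ∈ E(G2) ✓
  (2,3) → (φ(2),φ(3)) = (2,4) ∈ E(G2) ✓
All 3 edges of G1 map to edges of G2, and |E(G1)| = |E(G2)| = 3, so φ is a bijection on edges as well as vertices. Hence G1 ≅ G2.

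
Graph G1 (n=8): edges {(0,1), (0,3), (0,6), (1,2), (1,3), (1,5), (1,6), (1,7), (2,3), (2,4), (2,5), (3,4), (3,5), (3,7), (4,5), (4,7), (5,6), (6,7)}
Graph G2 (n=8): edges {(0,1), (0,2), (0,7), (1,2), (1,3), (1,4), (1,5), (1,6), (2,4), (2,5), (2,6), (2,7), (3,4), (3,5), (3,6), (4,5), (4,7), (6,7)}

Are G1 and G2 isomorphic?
Yes, isomorphic

The graphs are isomorphic.
One valid mapping φ: V(G1) → V(G2): 0→0, 1→2, 2→5, 3→1, 4→3, 5→4, 6→7, 7→6

Verify φ preserves adjacency — for each edge of G1, its image is an edge of G2:
  (0,1) → (φ(0),φ(1)) = (0,2) ∈ E(G2) ✓
  (0,3) → (φ(0),φ(3)) = (0,1) ∈ E(G2) ✓
  (0,6) → (φ(0),φ(6)) = (0,7) ∈ E(G2) ✓
  (1,2) → (φ(1),φ(2)) = (2,5) ∈ E(G2) ✓
  (1,3) → (φ(1),φ(3)) = (1,2) ∈ E(G2) ✓
  (1,5) → (φ(1),φ(5)) = (2,4) ∈ E(G2) ✓
  (1,6) → (φ(1),φ(6)) = (2,7) ∈ E(G2) ✓
  (1,7) → (φ(1),φ(7)) = (2,6) ∈ E(G2) ✓
  (2,3) → (φ(2),φ(3)) = (1,5) ∈ E(G2) ✓
  (2,4) → (φ(2),φ(4)) = (3,5) ∈ E(G2) ✓
  (2,5) → (φ(2),φ(5)) = (4,5) ∈ E(G2) ✓
  (3,4) → (φ(3),φ(4)) = (1,3) ∈ E(G2) ✓
  (3,5) → (φ(3),φ(5)) = (1,4) ∈ E(G2) ✓
  (3,7) → (φ(3),φ(7)) = (1,6) ∈ E(G2) ✓
  (4,5) → (φ(4),φ(5)) = (3,4) ∈ E(G2) ✓
  (4,7) → (φ(4),φ(7)) = (3,6) ∈ E(G2) ✓
  (5,6) → (φ(5),φ(6)) = (4,7) ∈ E(G2) ✓
  (6,7) → (φ(6),φ(7)) = (6,7) ∈ E(G2) ✓
All 18 edges of G1 map to edges of G2, and |E(G1)| = |E(G2)| = 18, so φ is a bijection on edges as well as vertices. Hence G1 ≅ G2.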